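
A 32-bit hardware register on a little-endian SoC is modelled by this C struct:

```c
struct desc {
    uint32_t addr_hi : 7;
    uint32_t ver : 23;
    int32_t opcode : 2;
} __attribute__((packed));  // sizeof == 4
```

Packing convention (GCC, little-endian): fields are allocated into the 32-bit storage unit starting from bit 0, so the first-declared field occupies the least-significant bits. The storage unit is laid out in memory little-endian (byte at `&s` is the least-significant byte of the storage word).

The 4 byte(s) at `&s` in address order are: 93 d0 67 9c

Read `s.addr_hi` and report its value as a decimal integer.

19

[0]=0x93 [1]=0xd0 [2]=0x67 [3]=0x9c (little-endian) → word 0x9c67d093
addr_hi:7 @ bit 0 → (0x9c67d093>>0)&0x7f = 0x13  ←
ver:23 @ bit 7 → (0x9c67d093>>7)&0x7fffff = 0x38cfa1
opcode:2 @ bit 30 → (0x9c67d093>>30)&0x3 = 0x2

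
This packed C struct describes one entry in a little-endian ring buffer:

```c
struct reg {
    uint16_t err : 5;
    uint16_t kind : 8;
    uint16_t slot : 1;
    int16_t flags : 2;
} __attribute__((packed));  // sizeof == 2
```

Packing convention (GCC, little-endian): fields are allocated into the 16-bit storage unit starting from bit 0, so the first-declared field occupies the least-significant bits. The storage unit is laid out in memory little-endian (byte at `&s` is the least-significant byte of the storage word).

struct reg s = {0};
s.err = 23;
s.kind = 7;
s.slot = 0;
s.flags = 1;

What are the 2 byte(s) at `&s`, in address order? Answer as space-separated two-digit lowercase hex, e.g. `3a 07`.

f7 40

err:5 = 23 → 0x17 << 0 → word 0x0017
kind:8 = 7 → 0x7 << 5 → word 0x00f7
slot:1 = 0 → 0x0 << 13 → word 0x00f7
flags:2 = 1 → 0x1 << 14 → word 0x40f7
word = 0x40f7 → little-endian bytes:
  [0]=0xf7  [1]=0x40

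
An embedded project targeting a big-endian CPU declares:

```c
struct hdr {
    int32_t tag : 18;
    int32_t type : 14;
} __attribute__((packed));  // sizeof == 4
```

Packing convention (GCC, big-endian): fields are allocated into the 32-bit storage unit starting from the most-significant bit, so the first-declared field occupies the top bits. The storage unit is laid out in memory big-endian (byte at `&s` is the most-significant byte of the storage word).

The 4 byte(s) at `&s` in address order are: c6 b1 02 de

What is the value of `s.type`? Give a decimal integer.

[0]=0xc6 [1]=0xb1 [2]=0x02 [3]=0xde (big-endian) → word 0xc6b102de
tag:18 @ bit 14 → (0xc6b102de>>14)&0x3ffff = 0x31ac4
type:14 @ bit 0 → (0xc6b102de>>0)&0x3fff = 0x2de  ←
type signed 14b, MSB=0: value = 734

734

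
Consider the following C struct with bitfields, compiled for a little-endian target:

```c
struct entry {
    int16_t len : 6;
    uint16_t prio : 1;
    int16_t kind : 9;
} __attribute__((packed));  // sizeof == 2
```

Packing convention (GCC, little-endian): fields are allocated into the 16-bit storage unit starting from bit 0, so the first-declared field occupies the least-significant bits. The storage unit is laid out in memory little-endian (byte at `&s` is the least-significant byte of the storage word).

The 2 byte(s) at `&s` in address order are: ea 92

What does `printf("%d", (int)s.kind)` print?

-219

[0]=0xea [1]=0x92 (little-endian) → word 0x92ea
len [0+:6] = (word>>0) & 0x3f = 42
prio [6+:1] = (word>>6) & 0x1 = 1
kind [7+:9] = (word>>7) & 0x1ff = 293  ←
kind signed 9b, MSB=1: 293 - 512 = -219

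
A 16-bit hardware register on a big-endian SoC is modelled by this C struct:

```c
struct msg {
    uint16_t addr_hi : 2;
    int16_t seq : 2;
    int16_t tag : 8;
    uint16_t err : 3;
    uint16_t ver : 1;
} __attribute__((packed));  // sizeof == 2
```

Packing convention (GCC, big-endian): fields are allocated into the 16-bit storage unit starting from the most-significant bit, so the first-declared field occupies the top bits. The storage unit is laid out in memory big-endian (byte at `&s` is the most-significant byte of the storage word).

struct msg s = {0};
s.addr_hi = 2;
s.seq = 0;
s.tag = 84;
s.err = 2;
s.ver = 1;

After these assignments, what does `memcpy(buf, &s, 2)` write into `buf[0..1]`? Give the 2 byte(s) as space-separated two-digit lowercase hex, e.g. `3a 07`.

[14+:2] addr_hi=2 & 0x3 = 0x2; word=0x8000
[12+:2] seq=0 & 0x3 = 0x0; word=0x8000
[4+:8] tag=84 & 0xff = 0x54; word=0x8540
[1+:3] err=2 & 0x7 = 0x2; word=0x8544
[0+:1] ver=1 & 0x1 = 0x1; word=0x8545
word = 0x8545 → big-endian bytes:
  [0]=0x85  [1]=0x45

85 45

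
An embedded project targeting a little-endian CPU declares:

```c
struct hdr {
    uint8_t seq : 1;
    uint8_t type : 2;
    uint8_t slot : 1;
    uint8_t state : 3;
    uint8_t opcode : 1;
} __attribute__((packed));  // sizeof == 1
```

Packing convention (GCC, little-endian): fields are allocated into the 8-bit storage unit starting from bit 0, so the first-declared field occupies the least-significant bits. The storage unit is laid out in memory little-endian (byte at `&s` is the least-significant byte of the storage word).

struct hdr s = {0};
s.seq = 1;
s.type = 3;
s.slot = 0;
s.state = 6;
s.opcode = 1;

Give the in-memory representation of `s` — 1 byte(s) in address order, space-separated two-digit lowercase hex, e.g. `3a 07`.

e7

seq:1 = 1 → 0x1 << 0 → word 0x01
type:2 = 3 → 0x3 << 1 → word 0x07
slot:1 = 0 → 0x0 << 3 → word 0x07
state:3 = 6 → 0x6 << 4 → word 0x67
opcode:1 = 1 → 0x1 << 7 → word 0xe7
word = 0xe7 → little-endian bytes:
  [0]=0xe7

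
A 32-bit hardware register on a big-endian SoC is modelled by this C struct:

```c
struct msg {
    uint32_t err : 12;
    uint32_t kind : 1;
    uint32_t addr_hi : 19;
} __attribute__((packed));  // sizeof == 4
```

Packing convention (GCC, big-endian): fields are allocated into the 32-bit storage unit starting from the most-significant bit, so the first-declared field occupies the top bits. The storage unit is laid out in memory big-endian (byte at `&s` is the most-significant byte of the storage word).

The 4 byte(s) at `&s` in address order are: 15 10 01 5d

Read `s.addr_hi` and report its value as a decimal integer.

[0]=0x15 [1]=0x10 [2]=0x01 [3]=0x5d (big-endian) → word 0x1510015d
err [20+:12] = (word>>20) & 0xfff = 337
kind [19+:1] = (word>>19) & 0x1 = 0
addr_hi [0+:19] = (word>>0) & 0x7ffff = 349  ←

349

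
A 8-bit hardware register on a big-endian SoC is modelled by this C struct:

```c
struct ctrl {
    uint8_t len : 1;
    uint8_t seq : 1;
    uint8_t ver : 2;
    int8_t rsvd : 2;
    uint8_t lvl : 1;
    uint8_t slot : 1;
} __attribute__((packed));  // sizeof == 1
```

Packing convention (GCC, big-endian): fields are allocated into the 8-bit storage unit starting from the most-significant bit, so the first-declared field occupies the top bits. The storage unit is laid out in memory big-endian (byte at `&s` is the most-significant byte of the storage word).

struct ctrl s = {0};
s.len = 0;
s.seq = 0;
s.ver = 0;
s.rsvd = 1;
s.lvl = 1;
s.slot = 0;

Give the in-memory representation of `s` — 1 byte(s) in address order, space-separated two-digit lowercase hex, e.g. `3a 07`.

06

len:1 = 0 → 0x0 << 7 → word 0x00
seq:1 = 0 → 0x0 << 6 → word 0x00
ver:2 = 0 → 0x0 << 4 → word 0x00
rsvd:2 = 1 → 0x1 << 2 → word 0x04
lvl:1 = 1 → 0x1 << 1 → word 0x06
slot:1 = 0 → 0x0 << 0 → word 0x06
word = 0x06 → big-endian bytes:
  [0]=0x06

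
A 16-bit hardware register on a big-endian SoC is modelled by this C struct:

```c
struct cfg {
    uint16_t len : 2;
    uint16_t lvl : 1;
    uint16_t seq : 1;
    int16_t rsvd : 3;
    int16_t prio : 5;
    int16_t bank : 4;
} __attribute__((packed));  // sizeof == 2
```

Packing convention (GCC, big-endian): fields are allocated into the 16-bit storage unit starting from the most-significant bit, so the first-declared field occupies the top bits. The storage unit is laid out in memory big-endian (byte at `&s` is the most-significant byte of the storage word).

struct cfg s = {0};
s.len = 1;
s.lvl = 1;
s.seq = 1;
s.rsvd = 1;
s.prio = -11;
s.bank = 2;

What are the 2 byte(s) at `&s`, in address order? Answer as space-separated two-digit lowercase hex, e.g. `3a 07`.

len (2b) val=1 bits=0x1 at bit 14: 0x4000
lvl (1b) val=1 bits=0x1 at bit 13: 0x6000
seq (1b) val=1 bits=0x1 at bit 12: 0x7000
rsvd (3b) val=1 bits=0x1 at bit 9: 0x7200
prio (5b) val=-11 bits=0x15 at bit 4: 0x7350
bank (4b) val=2 bits=0x2 at bit 0: 0x7352
word = 0x7352 → big-endian bytes:
  [0]=0x73  [1]=0x52

73 52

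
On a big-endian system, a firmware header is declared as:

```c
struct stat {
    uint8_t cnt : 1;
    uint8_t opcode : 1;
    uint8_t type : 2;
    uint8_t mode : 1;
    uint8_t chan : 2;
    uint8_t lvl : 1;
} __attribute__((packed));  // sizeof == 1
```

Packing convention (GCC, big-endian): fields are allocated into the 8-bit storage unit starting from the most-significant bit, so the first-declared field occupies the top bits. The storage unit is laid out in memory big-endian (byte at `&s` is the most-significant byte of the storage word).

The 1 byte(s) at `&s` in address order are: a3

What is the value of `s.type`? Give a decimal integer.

[0]=0xa3 (big-endian) → word 0xa3
cnt:1 @ bit 7 → (0xa3>>7)&0x1 = 0x1
opcode:1 @ bit 6 → (0xa3>>6)&0x1 = 0x0
type:2 @ bit 4 → (0xa3>>4)&0x3 = 0x2  ←
mode:1 @ bit 3 → (0xa3>>3)&0x1 = 0x0
chan:2 @ bit 1 → (0xa3>>1)&0x3 = 0x1
lvl:1 @ bit 0 → (0xa3>>0)&0x1 = 0x1

2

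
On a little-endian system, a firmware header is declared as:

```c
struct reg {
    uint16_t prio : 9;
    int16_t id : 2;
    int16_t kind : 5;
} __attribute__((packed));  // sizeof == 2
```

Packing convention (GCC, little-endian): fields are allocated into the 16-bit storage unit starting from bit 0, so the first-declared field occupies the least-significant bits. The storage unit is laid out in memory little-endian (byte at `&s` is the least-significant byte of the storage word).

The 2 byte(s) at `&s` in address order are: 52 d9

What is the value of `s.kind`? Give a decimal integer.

[0]=0x52 [1]=0xd9 (little-endian) → word 0xd952
prio:9 @ bit 0 → (0xd952>>0)&0x1ff = 0x152
id:2 @ bit 9 → (0xd952>>9)&0x3 = 0x0
kind:5 @ bit 11 → (0xd952>>11)&0x1f = 0x1b  ←
kind signed 5b, MSB=1: 27 - 32 = -5

-5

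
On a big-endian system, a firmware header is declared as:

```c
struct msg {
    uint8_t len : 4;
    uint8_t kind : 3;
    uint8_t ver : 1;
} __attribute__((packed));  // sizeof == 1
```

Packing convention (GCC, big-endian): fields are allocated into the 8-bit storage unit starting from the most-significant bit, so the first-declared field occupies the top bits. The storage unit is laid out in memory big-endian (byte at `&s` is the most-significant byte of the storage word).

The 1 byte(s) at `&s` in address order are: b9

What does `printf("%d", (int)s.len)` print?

11

[0]=0xb9 (big-endian) → word 0xb9
len [4+:4] = (word>>4) & 0xf = 11  ←
kind [1+:3] = (word>>1) & 0x7 = 4
ver [0+:1] = (word>>0) & 0x1 = 1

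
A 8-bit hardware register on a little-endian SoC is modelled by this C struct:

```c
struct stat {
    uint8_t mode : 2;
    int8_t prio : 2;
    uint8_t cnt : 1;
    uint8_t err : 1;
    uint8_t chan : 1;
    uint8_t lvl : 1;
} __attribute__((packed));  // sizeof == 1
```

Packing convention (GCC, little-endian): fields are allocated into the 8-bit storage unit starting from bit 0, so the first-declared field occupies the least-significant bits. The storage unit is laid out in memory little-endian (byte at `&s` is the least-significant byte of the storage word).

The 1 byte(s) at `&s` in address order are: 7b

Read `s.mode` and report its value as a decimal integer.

3

[0]=0x7b (little-endian) → word 0x7b
mode [0+:2] = (word>>0) & 0x3 = 3  ←
prio [2+:2] = (word>>2) & 0x3 = 2
cnt [4+:1] = (word>>4) & 0x1 = 1
err [5+:1] = (word>>5) & 0x1 = 1
chan [6+:1] = (word>>6) & 0x1 = 1
lvl [7+:1] = (word>>7) & 0x1 = 0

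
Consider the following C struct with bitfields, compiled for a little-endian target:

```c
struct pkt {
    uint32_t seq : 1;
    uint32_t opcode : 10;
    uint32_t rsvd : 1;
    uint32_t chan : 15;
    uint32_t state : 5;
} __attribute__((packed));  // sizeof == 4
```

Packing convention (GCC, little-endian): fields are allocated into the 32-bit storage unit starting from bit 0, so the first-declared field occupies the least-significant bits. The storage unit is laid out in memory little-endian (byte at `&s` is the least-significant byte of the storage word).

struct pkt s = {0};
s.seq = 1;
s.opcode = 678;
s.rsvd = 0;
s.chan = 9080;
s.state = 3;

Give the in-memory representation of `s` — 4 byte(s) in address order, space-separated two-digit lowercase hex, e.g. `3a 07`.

4d 85 37 1a

[0+:1] seq=1 & 0x1 = 0x1; word=0x00000001
[1+:10] opcode=678 & 0x3ff = 0x2a6; word=0x0000054d
[11+:1] rsvd=0 & 0x1 = 0x0; word=0x0000054d
[12+:15] chan=9080 & 0x7fff = 0x2378; word=0x0237854d
[27+:5] state=3 & 0x1f = 0x3; word=0x1a37854d
word = 0x1a37854d → little-endian bytes:
  [0]=0x4d  [1]=0x85  [2]=0x37  [3]=0x1a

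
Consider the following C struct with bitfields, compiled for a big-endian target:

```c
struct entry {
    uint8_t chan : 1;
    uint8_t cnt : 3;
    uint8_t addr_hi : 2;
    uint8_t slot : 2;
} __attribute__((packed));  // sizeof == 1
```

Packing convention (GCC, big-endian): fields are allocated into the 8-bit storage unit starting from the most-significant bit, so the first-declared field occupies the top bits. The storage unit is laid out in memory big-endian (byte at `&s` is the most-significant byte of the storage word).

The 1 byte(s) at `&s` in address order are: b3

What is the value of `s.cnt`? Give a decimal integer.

[0]=0xb3 (big-endian) → word 0xb3
chan [7+:1] = (word>>7) & 0x1 = 1
cnt [4+:3] = (word>>4) & 0x7 = 3  ←
addr_hi [2+:2] = (word>>2) & 0x3 = 0
slot [0+:2] = (word>>0) & 0x3 = 3

3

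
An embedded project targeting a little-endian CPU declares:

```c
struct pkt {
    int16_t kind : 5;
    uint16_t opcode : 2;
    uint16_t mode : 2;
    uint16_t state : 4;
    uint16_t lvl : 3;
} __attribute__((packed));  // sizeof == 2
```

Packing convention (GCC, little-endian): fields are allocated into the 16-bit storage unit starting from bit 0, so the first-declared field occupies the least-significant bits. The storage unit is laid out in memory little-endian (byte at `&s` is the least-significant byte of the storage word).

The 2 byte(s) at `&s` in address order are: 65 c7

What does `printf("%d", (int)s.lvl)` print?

[0]=0x65 [1]=0xc7 (little-endian) → word 0xc765
kind [0+:5] = (word>>0) & 0x1f = 5
opcode [5+:2] = (word>>5) & 0x3 = 3
mode [7+:2] = (word>>7) & 0x3 = 2
state [9+:4] = (word>>9) & 0xf = 3
lvl [13+:3] = (word>>13) & 0x7 = 6  ←

6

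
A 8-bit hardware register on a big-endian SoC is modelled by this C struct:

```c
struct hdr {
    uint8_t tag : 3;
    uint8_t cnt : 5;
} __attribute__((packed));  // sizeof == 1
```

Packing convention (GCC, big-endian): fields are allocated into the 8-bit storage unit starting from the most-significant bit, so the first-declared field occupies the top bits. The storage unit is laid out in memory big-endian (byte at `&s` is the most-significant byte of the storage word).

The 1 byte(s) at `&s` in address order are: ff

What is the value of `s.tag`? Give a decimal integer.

[0]=0xff (big-endian) → word 0xff
tag:3 @ bit 5 → (0xff>>5)&0x7 = 0x7  ←
cnt:5 @ bit 0 → (0xff>>0)&0x1f = 0x1f

7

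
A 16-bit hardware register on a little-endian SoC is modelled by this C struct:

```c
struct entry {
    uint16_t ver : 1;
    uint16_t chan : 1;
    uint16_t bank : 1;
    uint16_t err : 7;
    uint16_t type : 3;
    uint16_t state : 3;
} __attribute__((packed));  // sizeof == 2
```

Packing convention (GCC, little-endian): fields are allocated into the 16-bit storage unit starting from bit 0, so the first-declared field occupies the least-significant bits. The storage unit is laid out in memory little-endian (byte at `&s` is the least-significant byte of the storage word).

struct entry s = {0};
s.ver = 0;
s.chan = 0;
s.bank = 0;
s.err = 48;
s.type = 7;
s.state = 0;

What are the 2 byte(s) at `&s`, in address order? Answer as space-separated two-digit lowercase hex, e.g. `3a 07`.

[0+:1] ver=0 & 0x1 = 0x0; word=0x0000
[1+:1] chan=0 & 0x1 = 0x0; word=0x0000
[2+:1] bank=0 & 0x1 = 0x0; word=0x0000
[3+:7] err=48 & 0x7f = 0x30; word=0x0180
[10+:3] type=7 & 0x7 = 0x7; word=0x1d80
[13+:3] state=0 & 0x7 = 0x0; word=0x1d80
word = 0x1d80 → little-endian bytes:
  [0]=0x80  [1]=0x1d

80 1d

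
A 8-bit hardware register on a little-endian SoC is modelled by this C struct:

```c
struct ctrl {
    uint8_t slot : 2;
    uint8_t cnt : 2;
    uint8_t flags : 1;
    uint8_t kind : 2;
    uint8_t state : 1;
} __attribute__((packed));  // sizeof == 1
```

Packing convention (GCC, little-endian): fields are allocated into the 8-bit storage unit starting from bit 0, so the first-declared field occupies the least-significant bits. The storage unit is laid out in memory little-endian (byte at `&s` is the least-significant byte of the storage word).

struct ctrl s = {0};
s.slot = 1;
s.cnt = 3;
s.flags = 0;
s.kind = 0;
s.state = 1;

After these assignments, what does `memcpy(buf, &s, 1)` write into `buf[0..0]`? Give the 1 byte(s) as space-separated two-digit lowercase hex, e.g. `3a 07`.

8d

[0+:2] slot=1 & 0x3 = 0x1; word=0x01
[2+:2] cnt=3 & 0x3 = 0x3; word=0x0d
[4+:1] flags=0 & 0x1 = 0x0; word=0x0d
[5+:2] kind=0 & 0x3 = 0x0; word=0x0d
[7+:1] state=1 & 0x1 = 0x1; word=0x8d
word = 0x8d → little-endian bytes:
  [0]=0x8d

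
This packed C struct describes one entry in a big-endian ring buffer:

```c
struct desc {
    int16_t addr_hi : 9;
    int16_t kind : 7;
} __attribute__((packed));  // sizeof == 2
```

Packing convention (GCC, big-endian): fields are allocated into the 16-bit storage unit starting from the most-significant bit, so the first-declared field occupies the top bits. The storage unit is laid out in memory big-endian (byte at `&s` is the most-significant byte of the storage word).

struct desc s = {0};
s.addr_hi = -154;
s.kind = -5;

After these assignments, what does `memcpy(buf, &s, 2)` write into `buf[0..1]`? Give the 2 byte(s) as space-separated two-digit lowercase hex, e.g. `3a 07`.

b3 7b

addr_hi (9b) val=-154 bits=0x166 at bit 7: 0xb300
kind (7b) val=-5 bits=0x7b at bit 0: 0xb37b
word = 0xb37b → big-endian bytes:
  [0]=0xb3  [1]=0x7b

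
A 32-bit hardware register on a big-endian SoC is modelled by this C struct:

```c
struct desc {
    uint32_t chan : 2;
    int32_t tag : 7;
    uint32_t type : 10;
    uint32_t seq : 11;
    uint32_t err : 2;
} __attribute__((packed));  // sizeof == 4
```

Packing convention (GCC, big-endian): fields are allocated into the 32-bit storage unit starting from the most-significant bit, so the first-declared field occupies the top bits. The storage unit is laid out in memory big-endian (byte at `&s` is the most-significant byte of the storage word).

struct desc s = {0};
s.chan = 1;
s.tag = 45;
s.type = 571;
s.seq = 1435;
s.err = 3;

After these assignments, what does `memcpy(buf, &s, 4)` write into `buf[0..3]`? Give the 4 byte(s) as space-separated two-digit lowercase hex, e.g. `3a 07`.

56 c7 76 6f

chan (2b) val=1 bits=0x1 at bit 30: 0x40000000
tag (7b) val=45 bits=0x2d at bit 23: 0x56800000
type (10b) val=571 bits=0x23b at bit 13: 0x56c76000
seq (11b) val=1435 bits=0x59b at bit 2: 0x56c7766c
err (2b) val=3 bits=0x3 at bit 0: 0x56c7766f
word = 0x56c7766f → big-endian bytes:
  [0]=0x56  [1]=0xc7  [2]=0x76  [3]=0x6f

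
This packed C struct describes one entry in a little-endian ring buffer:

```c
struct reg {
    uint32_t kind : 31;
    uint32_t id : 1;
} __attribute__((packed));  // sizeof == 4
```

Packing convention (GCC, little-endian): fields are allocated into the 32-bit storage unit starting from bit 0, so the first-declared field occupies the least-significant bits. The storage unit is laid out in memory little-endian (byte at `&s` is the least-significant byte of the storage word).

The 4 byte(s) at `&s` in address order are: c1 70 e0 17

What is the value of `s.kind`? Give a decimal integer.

400584897

[0]=0xc1 [1]=0x70 [2]=0xe0 [3]=0x17 (little-endian) → word 0x17e070c1
kind:31 @ bit 0 → (0x17e070c1>>0)&0x7fffffff = 0x17e070c1  ←
id:1 @ bit 31 → (0x17e070c1>>31)&0x1 = 0x0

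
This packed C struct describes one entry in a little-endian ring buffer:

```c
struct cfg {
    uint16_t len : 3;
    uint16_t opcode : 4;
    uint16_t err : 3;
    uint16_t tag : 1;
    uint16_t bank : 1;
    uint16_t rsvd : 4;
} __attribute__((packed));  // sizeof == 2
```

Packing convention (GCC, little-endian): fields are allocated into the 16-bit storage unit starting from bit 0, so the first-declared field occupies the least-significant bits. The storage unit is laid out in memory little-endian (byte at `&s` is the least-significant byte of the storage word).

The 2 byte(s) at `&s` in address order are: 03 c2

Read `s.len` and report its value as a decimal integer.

3

[0]=0x03 [1]=0xc2 (little-endian) → word 0xc203
len:3 @ bit 0 → (0xc203>>0)&0x7 = 0x3  ←
opcode:4 @ bit 3 → (0xc203>>3)&0xf = 0x0
err:3 @ bit 7 → (0xc203>>7)&0x7 = 0x4
tag:1 @ bit 10 → (0xc203>>10)&0x1 = 0x0
bank:1 @ bit 11 → (0xc203>>11)&0x1 = 0x0
rsvd:4 @ bit 12 → (0xc203>>12)&0xf = 0xc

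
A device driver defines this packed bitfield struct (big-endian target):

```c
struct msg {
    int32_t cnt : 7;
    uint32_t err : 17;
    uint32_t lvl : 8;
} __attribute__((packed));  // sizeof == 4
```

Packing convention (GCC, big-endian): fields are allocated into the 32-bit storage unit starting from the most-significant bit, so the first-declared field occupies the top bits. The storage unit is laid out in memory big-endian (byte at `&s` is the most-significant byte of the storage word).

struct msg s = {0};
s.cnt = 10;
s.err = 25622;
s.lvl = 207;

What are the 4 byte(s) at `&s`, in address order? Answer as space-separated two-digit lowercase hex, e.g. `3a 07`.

[25+:7] cnt=10 & 0x7f = 0xa; word=0x14000000
[8+:17] err=25622 & 0x1ffff = 0x6416; word=0x14641600
[0+:8] lvl=207 & 0xff = 0xcf; word=0x146416cf
word = 0x146416cf → big-endian bytes:
  [0]=0x14  [1]=0x64  [2]=0x16  [3]=0xcf

14 64 16 cf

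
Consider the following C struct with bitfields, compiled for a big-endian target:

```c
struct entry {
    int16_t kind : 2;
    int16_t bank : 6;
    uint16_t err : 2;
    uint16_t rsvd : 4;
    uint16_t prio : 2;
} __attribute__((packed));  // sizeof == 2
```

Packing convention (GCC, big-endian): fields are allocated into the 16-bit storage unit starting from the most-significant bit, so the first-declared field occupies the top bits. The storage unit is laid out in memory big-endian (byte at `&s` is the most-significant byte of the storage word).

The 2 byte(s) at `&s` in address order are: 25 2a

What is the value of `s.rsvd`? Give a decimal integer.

[0]=0x25 [1]=0x2a (big-endian) → word 0x252a
kind:2 @ bit 14 → (0x252a>>14)&0x3 = 0x0
bank:6 @ bit 8 → (0x252a>>8)&0x3f = 0x25
err:2 @ bit 6 → (0x252a>>6)&0x3 = 0x0
rsvd:4 @ bit 2 → (0x252a>>2)&0xf = 0xa  ←
prio:2 @ bit 0 → (0x252a>>0)&0x3 = 0x2

10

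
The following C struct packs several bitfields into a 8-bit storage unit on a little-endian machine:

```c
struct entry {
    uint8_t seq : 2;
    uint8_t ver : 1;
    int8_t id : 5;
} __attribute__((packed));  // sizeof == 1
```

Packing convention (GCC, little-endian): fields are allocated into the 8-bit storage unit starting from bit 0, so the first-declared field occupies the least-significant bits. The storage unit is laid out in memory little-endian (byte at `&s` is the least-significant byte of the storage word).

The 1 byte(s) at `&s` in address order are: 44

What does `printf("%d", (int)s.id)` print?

[0]=0x44 (little-endian) → word 0x44
seq:2 @ bit 0 → (0x44>>0)&0x3 = 0x0
ver:1 @ bit 2 → (0x44>>2)&0x1 = 0x1
id:5 @ bit 3 → (0x44>>3)&0x1f = 0x8  ←
id signed 5b, MSB=0: value = 8

8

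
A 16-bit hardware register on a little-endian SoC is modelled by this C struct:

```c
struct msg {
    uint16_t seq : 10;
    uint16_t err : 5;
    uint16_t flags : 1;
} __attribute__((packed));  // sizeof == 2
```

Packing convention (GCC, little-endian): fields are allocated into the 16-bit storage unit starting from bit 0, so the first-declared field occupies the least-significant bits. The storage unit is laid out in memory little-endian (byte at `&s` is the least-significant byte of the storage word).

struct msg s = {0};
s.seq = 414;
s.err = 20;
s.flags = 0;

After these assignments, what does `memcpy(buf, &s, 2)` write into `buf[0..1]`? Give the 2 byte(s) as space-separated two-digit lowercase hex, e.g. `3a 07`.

seq:10 = 414 → 0x19e << 0 → word 0x019e
err:5 = 20 → 0x14 << 10 → word 0x519e
flags:1 = 0 → 0x0 << 15 → word 0x519e
word = 0x519e → little-endian bytes:
  [0]=0x9e  [1]=0x51

9e 51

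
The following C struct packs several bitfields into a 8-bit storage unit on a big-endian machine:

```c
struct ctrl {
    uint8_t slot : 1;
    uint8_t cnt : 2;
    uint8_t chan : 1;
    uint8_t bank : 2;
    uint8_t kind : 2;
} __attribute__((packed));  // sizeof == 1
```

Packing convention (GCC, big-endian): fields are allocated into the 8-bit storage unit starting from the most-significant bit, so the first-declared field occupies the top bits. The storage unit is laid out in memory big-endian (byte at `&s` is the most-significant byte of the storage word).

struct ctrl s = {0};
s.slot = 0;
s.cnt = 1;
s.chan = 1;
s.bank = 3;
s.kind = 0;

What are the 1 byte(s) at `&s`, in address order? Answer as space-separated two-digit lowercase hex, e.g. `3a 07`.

3c

slot (1b) val=0 bits=0x0 at bit 7: 0x00
cnt (2b) val=1 bits=0x1 at bit 5: 0x20
chan (1b) val=1 bits=0x1 at bit 4: 0x30
bank (2b) val=3 bits=0x3 at bit 2: 0x3c
kind (2b) val=0 bits=0x0 at bit 0: 0x3c
word = 0x3c → big-endian bytes:
  [0]=0x3c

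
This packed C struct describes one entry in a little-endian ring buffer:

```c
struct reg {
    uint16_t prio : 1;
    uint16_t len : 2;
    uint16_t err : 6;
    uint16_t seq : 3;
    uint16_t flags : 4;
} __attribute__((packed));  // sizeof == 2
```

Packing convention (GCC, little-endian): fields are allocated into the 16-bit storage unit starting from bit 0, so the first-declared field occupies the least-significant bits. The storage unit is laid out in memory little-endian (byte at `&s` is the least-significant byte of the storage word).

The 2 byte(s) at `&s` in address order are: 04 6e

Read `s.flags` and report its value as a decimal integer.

[0]=0x04 [1]=0x6e (little-endian) → word 0x6e04
prio [0+:1] = (word>>0) & 0x1 = 0
len [1+:2] = (word>>1) & 0x3 = 2
err [3+:6] = (word>>3) & 0x3f = 0
seq [9+:3] = (word>>9) & 0x7 = 7
flags [12+:4] = (word>>12) & 0xf = 6  ←

6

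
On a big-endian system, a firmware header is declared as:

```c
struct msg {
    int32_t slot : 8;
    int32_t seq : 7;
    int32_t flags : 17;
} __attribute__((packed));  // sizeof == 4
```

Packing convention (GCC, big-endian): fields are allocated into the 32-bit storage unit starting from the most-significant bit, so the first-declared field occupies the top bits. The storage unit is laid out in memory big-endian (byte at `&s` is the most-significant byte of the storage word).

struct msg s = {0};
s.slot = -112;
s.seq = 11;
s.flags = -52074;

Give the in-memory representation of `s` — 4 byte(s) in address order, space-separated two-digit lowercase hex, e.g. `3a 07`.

slot:8 = -112 → 0x90 << 24 → word 0x90000000
seq:7 = 11 → 0xb << 17 → word 0x90160000
flags:17 = -52074 → 0x13496 << 0 → word 0x90173496
word = 0x90173496 → big-endian bytes:
  [0]=0x90  [1]=0x17  [2]=0x34  [3]=0x96

90 17 34 96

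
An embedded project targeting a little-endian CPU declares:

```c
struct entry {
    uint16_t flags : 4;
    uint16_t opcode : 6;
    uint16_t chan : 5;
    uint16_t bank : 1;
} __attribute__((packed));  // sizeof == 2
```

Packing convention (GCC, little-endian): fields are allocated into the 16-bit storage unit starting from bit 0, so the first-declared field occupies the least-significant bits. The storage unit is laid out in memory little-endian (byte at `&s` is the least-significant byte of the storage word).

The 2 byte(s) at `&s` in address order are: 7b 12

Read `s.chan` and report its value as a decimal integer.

[0]=0x7b [1]=0x12 (little-endian) → word 0x127b
flags [0+:4] = (word>>0) & 0xf = 11
opcode [4+:6] = (word>>4) & 0x3f = 39
chan [10+:5] = (word>>10) & 0x1f = 4  ←
bank [15+:1] = (word>>15) & 0x1 = 0

4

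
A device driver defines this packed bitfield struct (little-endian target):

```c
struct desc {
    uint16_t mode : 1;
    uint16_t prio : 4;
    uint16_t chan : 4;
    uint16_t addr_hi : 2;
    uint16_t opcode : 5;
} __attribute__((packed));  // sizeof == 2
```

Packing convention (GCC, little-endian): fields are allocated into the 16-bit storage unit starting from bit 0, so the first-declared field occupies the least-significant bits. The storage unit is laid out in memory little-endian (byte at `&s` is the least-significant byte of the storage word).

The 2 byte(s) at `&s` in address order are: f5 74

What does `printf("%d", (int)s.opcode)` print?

14

[0]=0xf5 [1]=0x74 (little-endian) → word 0x74f5
mode [0+:1] = (word>>0) & 0x1 = 1
prio [1+:4] = (word>>1) & 0xf = 10
chan [5+:4] = (word>>5) & 0xf = 7
addr_hi [9+:2] = (word>>9) & 0x3 = 2
opcode [11+:5] = (word>>11) & 0x1f = 14  ←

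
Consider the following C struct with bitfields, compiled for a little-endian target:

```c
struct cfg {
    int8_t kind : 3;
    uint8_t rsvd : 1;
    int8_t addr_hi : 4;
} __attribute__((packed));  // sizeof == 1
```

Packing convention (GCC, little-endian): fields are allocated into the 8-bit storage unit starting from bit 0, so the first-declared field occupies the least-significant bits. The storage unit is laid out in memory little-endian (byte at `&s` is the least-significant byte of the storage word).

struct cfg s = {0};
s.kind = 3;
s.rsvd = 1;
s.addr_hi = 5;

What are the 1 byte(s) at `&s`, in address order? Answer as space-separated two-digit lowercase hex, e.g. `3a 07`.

5b

kind:3 = 3 → 0x3 << 0 → word 0x03
rsvd:1 = 1 → 0x1 << 3 → word 0x0b
addr_hi:4 = 5 → 0x5 << 4 → word 0x5b
word = 0x5b → little-endian bytes:
  [0]=0x5b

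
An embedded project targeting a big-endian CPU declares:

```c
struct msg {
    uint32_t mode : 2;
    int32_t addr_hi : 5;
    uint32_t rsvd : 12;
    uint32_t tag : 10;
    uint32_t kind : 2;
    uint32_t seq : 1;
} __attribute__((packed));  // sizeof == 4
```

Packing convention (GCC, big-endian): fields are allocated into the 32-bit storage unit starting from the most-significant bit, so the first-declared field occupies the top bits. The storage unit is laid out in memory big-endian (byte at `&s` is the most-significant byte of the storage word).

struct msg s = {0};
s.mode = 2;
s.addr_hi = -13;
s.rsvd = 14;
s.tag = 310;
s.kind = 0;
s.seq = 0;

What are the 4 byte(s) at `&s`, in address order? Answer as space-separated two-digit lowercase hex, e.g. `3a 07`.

a6 01 c9 b0

mode (2b) val=2 bits=0x2 at bit 30: 0x80000000
addr_hi (5b) val=-13 bits=0x13 at bit 25: 0xa6000000
rsvd (12b) val=14 bits=0xe at bit 13: 0xa601c000
tag (10b) val=310 bits=0x136 at bit 3: 0xa601c9b0
kind (2b) val=0 bits=0x0 at bit 1: 0xa601c9b0
seq (1b) val=0 bits=0x0 at bit 0: 0xa601c9b0
word = 0xa601c9b0 → big-endian bytes:
  [0]=0xa6  [1]=0x01  [2]=0xc9  [3]=0xb0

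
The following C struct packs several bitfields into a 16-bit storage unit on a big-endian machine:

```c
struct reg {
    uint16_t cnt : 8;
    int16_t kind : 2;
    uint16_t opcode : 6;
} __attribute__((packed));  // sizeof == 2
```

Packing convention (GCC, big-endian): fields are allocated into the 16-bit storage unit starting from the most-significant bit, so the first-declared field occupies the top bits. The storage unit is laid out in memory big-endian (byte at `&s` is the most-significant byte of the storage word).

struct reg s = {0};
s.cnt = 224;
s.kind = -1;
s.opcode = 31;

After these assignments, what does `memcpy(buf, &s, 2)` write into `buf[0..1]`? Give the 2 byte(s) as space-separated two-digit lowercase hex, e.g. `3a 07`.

cnt:8 = 224 → 0xe0 << 8 → word 0xe000
kind:2 = -1 → 0x3 << 6 → word 0xe0c0
opcode:6 = 31 → 0x1f << 0 → word 0xe0df
word = 0xe0df → big-endian bytes:
  [0]=0xe0  [1]=0xdf

e0 df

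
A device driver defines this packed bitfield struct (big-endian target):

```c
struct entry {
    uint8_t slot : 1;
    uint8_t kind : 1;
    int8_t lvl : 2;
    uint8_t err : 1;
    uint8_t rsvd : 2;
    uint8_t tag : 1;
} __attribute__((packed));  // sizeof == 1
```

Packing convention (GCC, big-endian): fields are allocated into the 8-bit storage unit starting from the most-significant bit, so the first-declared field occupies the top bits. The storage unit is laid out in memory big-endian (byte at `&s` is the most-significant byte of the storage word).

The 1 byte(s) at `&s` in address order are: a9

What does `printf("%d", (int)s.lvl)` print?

-2

[0]=0xa9 (big-endian) → word 0xa9
slot [7+:1] = (word>>7) & 0x1 = 1
kind [6+:1] = (word>>6) & 0x1 = 0
lvl [4+:2] = (word>>4) & 0x3 = 2  ←
err [3+:1] = (word>>3) & 0x1 = 1
rsvd [1+:2] = (word>>1) & 0x3 = 0
tag [0+:1] = (word>>0) & 0x1 = 1
lvl signed 2b, MSB=1: 2 - 4 = -2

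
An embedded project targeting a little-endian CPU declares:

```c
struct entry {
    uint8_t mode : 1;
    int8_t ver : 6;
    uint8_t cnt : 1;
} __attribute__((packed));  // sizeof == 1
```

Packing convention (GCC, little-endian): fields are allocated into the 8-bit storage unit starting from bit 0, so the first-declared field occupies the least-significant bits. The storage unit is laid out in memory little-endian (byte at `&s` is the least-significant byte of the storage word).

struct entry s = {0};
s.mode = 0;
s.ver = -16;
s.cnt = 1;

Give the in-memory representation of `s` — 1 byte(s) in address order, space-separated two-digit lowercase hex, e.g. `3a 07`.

[0+:1] mode=0 & 0x1 = 0x0; word=0x00
[1+:6] ver=-16 & 0x3f = 0x30; word=0x60
[7+:1] cnt=1 & 0x1 = 0x1; word=0xe0
word = 0xe0 → little-endian bytes:
  [0]=0xe0

e0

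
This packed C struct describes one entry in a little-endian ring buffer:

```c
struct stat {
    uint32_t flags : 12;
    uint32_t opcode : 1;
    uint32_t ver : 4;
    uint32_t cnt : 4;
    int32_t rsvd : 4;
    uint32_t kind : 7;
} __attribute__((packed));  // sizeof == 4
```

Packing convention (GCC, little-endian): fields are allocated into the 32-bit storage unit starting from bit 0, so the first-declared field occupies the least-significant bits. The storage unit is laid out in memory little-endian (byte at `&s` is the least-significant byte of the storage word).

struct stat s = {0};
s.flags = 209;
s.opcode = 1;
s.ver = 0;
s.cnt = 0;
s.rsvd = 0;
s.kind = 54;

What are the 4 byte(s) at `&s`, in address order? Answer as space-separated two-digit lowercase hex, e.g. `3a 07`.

d1 10 00 6c

[0+:12] flags=209 & 0xfff = 0xd1; word=0x000000d1
[12+:1] opcode=1 & 0x1 = 0x1; word=0x000010d1
[13+:4] ver=0 & 0xf = 0x0; word=0x000010d1
[17+:4] cnt=0 & 0xf = 0x0; word=0x000010d1
[21+:4] rsvd=0 & 0xf = 0x0; word=0x000010d1
[25+:7] kind=54 & 0x7f = 0x36; word=0x6c0010d1
word = 0x6c0010d1 → little-endian bytes:
  [0]=0xd1  [1]=0x10  [2]=0x00  [3]=0x6c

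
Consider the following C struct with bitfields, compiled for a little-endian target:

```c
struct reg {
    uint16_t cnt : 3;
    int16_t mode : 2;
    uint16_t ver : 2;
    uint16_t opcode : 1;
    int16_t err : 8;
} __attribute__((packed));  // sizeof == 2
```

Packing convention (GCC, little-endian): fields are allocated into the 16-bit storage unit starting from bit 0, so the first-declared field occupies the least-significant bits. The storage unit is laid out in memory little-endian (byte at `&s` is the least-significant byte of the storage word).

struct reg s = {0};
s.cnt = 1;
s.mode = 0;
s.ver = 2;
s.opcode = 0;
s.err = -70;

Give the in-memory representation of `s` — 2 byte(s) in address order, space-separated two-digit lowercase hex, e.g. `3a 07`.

41 ba

cnt (3b) val=1 bits=0x1 at bit 0: 0x0001
mode (2b) val=0 bits=0x0 at bit 3: 0x0001
ver (2b) val=2 bits=0x2 at bit 5: 0x0041
opcode (1b) val=0 bits=0x0 at bit 7: 0x0041
err (8b) val=-70 bits=0xba at bit 8: 0xba41
word = 0xba41 → little-endian bytes:
  [0]=0x41  [1]=0xba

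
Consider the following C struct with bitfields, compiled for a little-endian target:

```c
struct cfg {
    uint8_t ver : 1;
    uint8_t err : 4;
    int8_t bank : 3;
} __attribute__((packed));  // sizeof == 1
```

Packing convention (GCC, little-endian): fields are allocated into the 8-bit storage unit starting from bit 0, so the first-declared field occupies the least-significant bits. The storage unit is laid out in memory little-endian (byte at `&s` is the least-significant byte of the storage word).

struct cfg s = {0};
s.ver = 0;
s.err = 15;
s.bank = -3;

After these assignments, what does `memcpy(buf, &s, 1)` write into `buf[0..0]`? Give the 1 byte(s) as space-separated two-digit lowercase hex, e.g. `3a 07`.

be

[0+:1] ver=0 & 0x1 = 0x0; word=0x00
[1+:4] err=15 & 0xf = 0xf; word=0x1e
[5+:3] bank=-3 & 0x7 = 0x5; word=0xbe
word = 0xbe → little-endian bytes:
  [0]=0xbe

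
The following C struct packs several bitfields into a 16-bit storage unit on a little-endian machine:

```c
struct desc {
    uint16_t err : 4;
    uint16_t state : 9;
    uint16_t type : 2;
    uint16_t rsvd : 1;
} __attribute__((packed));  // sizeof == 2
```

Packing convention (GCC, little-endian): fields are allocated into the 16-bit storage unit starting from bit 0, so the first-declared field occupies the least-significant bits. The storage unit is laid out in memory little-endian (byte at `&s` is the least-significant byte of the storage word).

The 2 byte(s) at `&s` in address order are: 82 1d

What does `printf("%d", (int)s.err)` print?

[0]=0x82 [1]=0x1d (little-endian) → word 0x1d82
err [0+:4] = (word>>0) & 0xf = 2  ←
state [4+:9] = (word>>4) & 0x1ff = 472
type [13+:2] = (word>>13) & 0x3 = 0
rsvd [15+:1] = (word>>15) & 0x1 = 0

2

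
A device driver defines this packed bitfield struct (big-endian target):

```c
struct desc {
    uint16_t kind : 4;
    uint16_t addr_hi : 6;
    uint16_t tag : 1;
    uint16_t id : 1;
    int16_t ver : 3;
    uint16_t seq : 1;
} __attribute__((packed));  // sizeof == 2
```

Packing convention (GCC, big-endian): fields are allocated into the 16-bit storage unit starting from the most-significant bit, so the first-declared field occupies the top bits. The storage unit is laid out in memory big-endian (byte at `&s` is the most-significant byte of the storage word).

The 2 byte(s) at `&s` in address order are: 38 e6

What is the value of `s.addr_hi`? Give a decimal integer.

35

[0]=0x38 [1]=0xe6 (big-endian) → word 0x38e6
kind [12+:4] = (word>>12) & 0xf = 3
addr_hi [6+:6] = (word>>6) & 0x3f = 35  ←
tag [5+:1] = (word>>5) & 0x1 = 1
id [4+:1] = (word>>4) & 0x1 = 0
ver [1+:3] = (word>>1) & 0x7 = 3
seq [0+:1] = (word>>0) & 0x1 = 0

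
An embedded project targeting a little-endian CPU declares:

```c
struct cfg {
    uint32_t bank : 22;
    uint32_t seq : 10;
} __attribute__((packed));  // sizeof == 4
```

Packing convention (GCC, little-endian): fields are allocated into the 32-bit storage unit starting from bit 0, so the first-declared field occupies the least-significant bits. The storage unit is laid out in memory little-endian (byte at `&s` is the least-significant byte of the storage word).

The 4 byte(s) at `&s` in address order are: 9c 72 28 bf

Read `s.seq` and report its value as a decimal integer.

764

[0]=0x9c [1]=0x72 [2]=0x28 [3]=0xbf (little-endian) → word 0xbf28729c
bank [0+:22] = (word>>0) & 0x3fffff = 2650780
seq [22+:10] = (word>>22) & 0x3ff = 764  ←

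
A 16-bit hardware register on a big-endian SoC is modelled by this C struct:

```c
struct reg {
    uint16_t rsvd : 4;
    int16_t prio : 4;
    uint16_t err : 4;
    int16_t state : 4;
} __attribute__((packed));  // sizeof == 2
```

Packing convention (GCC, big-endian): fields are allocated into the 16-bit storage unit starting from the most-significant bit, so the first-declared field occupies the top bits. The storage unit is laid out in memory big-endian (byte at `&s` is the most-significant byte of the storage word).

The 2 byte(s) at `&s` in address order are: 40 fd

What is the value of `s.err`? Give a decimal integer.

[0]=0x40 [1]=0xfd (big-endian) → word 0x40fd
rsvd:4 @ bit 12 → (0x40fd>>12)&0xf = 0x4
prio:4 @ bit 8 → (0x40fd>>8)&0xf = 0x0
err:4 @ bit 4 → (0x40fd>>4)&0xf = 0xf  ←
state:4 @ bit 0 → (0x40fd>>0)&0xf = 0xd

15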